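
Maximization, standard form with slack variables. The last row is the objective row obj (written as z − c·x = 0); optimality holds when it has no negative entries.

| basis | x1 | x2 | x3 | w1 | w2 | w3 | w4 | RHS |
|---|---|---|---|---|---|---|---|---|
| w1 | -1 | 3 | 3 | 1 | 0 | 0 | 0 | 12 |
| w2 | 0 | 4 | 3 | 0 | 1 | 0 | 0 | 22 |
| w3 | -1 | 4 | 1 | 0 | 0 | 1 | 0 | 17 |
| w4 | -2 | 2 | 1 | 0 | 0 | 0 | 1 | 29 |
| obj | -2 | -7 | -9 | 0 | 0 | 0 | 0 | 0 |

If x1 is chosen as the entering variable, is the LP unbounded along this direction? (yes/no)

yes

Every constraint-row entry in column x1 is ≤ 0, so increasing x1 is unbounded.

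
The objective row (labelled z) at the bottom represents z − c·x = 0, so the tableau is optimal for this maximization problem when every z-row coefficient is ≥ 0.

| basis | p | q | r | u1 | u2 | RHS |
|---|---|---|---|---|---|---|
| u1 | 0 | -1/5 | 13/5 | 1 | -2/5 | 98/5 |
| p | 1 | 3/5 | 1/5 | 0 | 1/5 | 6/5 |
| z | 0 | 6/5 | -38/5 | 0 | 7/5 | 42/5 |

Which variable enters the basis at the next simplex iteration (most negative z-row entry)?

Negative z-row entries: r: -38/5.
The most negative is -38/5 in column r, so r enters.

r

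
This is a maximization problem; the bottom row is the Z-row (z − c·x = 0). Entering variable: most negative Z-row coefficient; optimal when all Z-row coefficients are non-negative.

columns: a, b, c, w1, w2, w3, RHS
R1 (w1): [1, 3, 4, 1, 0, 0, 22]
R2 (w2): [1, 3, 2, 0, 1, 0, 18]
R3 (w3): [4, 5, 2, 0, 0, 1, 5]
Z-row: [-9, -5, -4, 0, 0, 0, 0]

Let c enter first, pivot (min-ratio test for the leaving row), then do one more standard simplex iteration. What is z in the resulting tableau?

45/4

Ratio test on column c — row 1: 22/4 = 11/2; row 2: 18/2 = 9; row 3: 5/2 = 5/2. Minimum is 5/2 at row 3 (w3 leaves); pivot element 2.
Pivot on row 3; the Z-row RHS becomes 0 − (-4)·(5/2) = 10.
Next entering variable (most negative Z-row entry -1): a.
Ratio test on column a — row 1: entry -7 ≤ 0; row 2: entry -3 ≤ 0; row 3: (5/2)/2 = 5/4. Minimum is 5/4 at row 3 (c leaves); pivot element 2.
After the second pivot the Z-row RHS is 10 − (-1)·(5/4) = 45/4.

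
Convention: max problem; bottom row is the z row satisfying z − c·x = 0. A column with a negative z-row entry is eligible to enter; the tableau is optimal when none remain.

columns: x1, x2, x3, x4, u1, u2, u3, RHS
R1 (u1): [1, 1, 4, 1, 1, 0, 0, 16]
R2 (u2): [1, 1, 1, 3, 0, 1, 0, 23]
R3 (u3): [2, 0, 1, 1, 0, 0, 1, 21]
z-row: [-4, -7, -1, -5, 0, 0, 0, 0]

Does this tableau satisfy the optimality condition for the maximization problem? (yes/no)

The z-row has a negative entry -7 in column x2, so it is not optimal.

no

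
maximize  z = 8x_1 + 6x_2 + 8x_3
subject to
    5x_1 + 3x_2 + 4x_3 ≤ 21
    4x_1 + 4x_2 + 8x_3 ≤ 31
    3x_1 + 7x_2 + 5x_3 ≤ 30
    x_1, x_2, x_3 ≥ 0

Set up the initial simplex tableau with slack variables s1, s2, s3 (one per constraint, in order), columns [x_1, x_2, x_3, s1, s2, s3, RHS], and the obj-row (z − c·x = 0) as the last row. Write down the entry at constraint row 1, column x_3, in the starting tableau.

4

Constraint 1 has coefficient 4 on x_3.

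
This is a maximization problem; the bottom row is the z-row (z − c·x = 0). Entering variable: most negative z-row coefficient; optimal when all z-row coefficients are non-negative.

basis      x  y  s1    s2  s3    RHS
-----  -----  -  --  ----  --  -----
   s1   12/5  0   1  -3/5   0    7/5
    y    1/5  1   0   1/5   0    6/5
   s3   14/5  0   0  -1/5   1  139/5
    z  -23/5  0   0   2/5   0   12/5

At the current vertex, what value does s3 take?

139/5

s3 is basic (row 3); its value is the RHS of that row, 139/5.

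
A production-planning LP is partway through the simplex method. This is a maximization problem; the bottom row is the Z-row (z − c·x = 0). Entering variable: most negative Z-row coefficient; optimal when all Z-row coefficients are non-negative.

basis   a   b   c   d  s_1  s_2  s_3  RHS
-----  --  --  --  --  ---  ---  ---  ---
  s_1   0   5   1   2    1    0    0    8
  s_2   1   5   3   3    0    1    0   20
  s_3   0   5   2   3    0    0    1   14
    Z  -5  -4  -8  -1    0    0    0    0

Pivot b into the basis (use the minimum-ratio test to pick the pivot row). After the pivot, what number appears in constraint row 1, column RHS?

8/5

Ratio test on column b — row 1: 8/5 = 8/5; row 2: 20/5 = 4; row 3: 14/5 = 14/5. Minimum is 8/5 at row 1 (s_1 leaves); pivot element 5.
Divide row 1 by 5; eliminate column b from the other rows.
In the new row 1, the RHS entry is the old entry divided by the pivot: 8/5 = 8/5.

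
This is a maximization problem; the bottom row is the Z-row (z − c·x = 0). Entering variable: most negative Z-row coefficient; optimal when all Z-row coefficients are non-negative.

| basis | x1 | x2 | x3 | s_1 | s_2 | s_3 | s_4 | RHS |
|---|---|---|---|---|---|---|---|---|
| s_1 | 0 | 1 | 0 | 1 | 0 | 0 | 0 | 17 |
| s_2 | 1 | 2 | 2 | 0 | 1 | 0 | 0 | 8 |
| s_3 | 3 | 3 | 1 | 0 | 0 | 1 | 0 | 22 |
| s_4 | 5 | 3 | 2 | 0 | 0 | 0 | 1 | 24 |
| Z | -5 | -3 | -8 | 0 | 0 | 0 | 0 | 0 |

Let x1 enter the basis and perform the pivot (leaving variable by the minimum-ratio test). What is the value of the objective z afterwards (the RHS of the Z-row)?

Ratio test on column x1 — row 1: entry 0 ≤ 0; row 2: 8/1 = 8; row 3: 22/3 = 22/3; row 4: 24/5 = 24/5. Minimum is 24/5 at row 4 (s_4 leaves); pivot element 5.
Pivot on row 4; the Z-row RHS becomes 0 − (-5)·(24/5) = 24.

24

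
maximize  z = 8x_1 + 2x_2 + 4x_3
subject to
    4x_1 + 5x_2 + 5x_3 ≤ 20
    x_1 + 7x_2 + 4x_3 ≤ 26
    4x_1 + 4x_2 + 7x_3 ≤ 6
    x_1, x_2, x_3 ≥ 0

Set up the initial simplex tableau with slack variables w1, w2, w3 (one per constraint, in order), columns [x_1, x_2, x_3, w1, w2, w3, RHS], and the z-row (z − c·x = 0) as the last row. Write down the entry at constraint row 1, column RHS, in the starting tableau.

20

The RHS of constraint 1 is b_1 = 20.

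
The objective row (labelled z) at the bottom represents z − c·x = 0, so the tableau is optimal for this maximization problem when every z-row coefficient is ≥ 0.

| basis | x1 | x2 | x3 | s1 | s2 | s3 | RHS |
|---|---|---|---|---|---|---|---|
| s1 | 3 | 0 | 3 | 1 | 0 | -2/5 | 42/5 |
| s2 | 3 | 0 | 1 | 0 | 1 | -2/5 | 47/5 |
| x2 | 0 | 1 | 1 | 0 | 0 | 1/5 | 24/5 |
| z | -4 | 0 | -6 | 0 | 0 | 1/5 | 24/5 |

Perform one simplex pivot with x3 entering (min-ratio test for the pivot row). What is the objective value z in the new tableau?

Ratio test on column x3 — row 1: (42/5)/3 = 14/5; row 2: (47/5)/1 = 47/5; row 3: (24/5)/1 = 24/5. Minimum is 14/5 at row 1 (s1 leaves); pivot element 3.
Pivot on row 1; the z-row RHS becomes 24/5 − (-6)·(14/5) = 108/5.

108/5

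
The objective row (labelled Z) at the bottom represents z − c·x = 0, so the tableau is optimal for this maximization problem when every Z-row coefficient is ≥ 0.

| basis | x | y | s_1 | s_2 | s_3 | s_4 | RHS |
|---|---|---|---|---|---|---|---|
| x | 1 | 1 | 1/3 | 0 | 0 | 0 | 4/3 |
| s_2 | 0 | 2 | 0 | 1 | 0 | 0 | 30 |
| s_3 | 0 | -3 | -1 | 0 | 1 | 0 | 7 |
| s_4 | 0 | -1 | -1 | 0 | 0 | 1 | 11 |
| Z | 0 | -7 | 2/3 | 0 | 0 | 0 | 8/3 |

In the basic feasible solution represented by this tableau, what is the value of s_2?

s_2 is basic (row 2); its value is the RHS of that row, 30.

30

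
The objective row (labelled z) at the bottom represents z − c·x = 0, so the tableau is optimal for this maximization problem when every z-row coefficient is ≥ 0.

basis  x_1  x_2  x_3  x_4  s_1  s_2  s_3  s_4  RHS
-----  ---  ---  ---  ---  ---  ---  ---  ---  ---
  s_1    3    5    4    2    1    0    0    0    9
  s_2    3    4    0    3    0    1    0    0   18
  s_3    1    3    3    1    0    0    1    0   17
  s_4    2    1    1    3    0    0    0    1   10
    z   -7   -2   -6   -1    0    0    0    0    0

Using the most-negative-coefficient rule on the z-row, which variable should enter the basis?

x_1

Negative z-row entries: x_1: -7, x_2: -2, x_3: -6, x_4: -1.
The most negative is -7 in column x_1, so x_1 enters.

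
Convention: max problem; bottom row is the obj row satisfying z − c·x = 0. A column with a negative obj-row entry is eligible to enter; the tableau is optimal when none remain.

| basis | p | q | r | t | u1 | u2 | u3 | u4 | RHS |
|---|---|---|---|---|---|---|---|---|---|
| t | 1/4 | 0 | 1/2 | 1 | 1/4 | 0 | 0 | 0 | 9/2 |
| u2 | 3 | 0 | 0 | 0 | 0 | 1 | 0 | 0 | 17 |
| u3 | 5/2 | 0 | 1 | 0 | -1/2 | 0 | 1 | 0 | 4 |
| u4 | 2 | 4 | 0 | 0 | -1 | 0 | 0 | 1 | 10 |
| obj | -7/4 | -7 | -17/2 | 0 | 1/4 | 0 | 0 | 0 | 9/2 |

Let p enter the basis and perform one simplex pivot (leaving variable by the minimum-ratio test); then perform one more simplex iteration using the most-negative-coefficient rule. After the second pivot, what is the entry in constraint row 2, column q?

0

Ratio test on column p — row 1: (9/2)/(1/4) = 18; row 2: 17/3 = 17/3; row 3: 4/(5/2) = 8/5; row 4: 10/2 = 5. Minimum is 8/5 at row 3 (u3 leaves); pivot element 5/2.
Divide row 3 by 5/2; eliminate column p from the other rows.
Second iteration: most negative obj-row entry is -39/5 in column r, so r enters.
Ratio test on column r — row 1: (41/10)/(2/5) = 41/4; row 2: entry -6/5 ≤ 0; row 3: (8/5)/(2/5) = 4; row 4: entry -4/5 ≤ 0. Minimum is 4 at row 3 (p leaves); pivot element 2/5.
Divide row 3 by 2/5; eliminate column r from the other rows.
After both pivots, the entry at constraint row 2, column q is 0.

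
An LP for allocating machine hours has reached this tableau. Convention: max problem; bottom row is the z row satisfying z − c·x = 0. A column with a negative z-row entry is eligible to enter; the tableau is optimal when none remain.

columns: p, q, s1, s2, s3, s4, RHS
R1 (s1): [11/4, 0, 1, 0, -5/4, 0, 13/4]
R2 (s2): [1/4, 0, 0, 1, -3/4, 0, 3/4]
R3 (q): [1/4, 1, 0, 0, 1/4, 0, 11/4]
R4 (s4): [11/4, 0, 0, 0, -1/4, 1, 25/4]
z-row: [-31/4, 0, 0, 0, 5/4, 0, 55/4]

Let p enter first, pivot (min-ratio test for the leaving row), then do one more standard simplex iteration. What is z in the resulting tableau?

327/11

Ratio test on column p — row 1: (13/4)/(11/4) = 13/11; row 2: (3/4)/(1/4) = 3; row 3: (11/4)/(1/4) = 11; row 4: (25/4)/(11/4) = 25/11. Minimum is 13/11 at row 1 (s1 leaves); pivot element 11/4.
Pivot on row 1; the z-row RHS becomes 55/4 − (-31/4)·(13/11) = 252/11.
Next entering variable (most negative z-row entry -25/11): s3.
Ratio test on column s3 — row 1: entry -5/11 ≤ 0; row 2: entry -7/11 ≤ 0; row 3: (27/11)/(4/11) = 27/4; row 4: 3/1 = 3. Minimum is 3 at row 4 (s4 leaves); pivot element 1.
After the second pivot the z-row RHS is 252/11 − (-25/11)·3 = 327/11.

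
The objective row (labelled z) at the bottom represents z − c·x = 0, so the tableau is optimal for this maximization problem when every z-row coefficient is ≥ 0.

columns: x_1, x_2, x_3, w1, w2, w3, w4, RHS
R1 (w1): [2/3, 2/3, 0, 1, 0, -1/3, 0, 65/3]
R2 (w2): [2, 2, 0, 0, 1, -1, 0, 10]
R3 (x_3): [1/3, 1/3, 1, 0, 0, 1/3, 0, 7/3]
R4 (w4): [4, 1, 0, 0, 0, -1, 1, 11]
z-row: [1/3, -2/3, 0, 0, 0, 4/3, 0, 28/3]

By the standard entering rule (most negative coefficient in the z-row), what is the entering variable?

x_2

Negative z-row entries: x_2: -2/3.
The most negative is -2/3 in column x_2, so x_2 enters.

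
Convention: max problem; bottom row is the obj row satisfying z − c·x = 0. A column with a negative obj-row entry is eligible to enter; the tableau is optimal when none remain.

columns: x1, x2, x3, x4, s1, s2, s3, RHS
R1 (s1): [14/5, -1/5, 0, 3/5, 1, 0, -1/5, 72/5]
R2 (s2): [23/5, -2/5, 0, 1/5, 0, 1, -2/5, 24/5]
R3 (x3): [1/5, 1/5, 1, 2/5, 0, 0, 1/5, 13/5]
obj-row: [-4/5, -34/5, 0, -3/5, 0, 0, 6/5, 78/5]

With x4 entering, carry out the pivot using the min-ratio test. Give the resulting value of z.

39/2

Ratio test on column x4 — row 1: (72/5)/(3/5) = 24; row 2: (24/5)/(1/5) = 24; row 3: (13/5)/(2/5) = 13/2. Minimum is 13/2 at row 3 (x3 leaves); pivot element 2/5.
Pivot on row 3; the obj-row RHS becomes 78/5 − (-3/5)·(13/2) = 39/2.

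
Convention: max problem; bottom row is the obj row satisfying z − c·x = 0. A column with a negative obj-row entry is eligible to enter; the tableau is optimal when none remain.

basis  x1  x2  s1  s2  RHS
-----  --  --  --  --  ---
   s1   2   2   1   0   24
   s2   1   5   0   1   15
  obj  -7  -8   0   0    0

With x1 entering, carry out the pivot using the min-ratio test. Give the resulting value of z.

Ratio test on column x1 — row 1: 24/2 = 12; row 2: 15/1 = 15. Minimum is 12 at row 1 (s1 leaves); pivot element 2.
Pivot on row 1; the obj-row RHS becomes 0 − (-7)·12 = 84.

84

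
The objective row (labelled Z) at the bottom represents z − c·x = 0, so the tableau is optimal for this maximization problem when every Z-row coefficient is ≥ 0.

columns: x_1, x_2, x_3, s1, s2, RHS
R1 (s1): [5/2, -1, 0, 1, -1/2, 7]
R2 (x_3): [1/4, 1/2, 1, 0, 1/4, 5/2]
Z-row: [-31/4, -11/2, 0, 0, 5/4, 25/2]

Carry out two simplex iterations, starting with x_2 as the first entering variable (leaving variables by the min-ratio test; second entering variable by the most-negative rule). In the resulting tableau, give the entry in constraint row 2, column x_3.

5/3

Ratio test on column x_2 — row 1: entry -1 ≤ 0; row 2: (5/2)/(1/2) = 5. Minimum is 5 at row 2 (x_3 leaves); pivot element 1/2.
Divide row 2 by 1/2; eliminate column x_2 from the other rows.
Second iteration: most negative Z-row entry is -5 in column x_1, so x_1 enters.
Ratio test on column x_1 — row 1: 12/3 = 4; row 2: 5/(1/2) = 10. Minimum is 4 at row 1 (s1 leaves); pivot element 3.
Divide row 1 by 3; eliminate column x_1 from the other rows.
After both pivots, the entry at constraint row 2, column x_3 is 5/3.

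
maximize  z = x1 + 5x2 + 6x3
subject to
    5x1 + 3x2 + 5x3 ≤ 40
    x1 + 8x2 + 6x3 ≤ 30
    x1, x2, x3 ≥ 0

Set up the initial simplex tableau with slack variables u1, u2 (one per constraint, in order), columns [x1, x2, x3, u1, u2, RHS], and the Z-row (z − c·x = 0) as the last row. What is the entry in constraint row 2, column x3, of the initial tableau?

6

Constraint 2 has coefficient 6 on x3.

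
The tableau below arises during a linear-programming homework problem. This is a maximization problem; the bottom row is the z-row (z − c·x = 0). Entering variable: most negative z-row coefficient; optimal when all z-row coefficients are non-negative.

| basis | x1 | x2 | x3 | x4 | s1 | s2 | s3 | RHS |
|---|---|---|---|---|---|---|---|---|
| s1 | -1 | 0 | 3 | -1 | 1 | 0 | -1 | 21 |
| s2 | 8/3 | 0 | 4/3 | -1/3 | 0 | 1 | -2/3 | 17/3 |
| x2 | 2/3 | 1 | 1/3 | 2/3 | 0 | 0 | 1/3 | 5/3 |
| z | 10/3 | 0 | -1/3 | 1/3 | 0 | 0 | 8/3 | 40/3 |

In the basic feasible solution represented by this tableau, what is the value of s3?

s3 is not in the basis, so in the current basic feasible solution s3 = 0.

0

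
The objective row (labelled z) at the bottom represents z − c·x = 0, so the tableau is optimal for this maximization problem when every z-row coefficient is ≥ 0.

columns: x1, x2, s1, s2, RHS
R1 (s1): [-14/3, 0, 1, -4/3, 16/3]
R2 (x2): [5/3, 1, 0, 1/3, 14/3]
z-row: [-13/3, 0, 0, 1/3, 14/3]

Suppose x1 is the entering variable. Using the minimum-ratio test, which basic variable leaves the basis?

x2

Column x1 entries and ratios — s1: -14/3 ≤ 0, skip; x2: (14/3)/(5/3) = 14/5.
Smallest ratio is 14/5 in the row of x2, so x2 leaves.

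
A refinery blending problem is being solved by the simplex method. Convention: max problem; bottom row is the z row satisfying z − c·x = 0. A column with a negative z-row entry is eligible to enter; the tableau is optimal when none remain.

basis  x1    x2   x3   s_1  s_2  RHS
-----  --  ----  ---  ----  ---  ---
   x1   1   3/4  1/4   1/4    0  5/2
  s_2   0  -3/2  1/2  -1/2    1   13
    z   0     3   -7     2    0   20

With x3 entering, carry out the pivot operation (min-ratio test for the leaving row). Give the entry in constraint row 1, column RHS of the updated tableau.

Ratio test on column x3 — row 1: (5/2)/(1/4) = 10; row 2: 13/(1/2) = 26. Minimum is 10 at row 1 (x1 leaves); pivot element 1/4.
Divide row 1 by 1/4; eliminate column x3 from the other rows.
In the new row 1, the RHS entry is the old entry divided by the pivot: (5/2)/(1/4) = 10.

10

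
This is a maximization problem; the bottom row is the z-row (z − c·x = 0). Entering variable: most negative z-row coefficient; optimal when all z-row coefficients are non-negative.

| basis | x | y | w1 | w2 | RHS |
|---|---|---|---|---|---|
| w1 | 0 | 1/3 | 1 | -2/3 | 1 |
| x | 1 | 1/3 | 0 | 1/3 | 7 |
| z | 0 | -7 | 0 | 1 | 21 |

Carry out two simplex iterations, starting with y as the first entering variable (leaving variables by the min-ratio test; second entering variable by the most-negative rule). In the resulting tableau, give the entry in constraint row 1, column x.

Ratio test on column y — row 1: 1/(1/3) = 3; row 2: 7/(1/3) = 21. Minimum is 3 at row 1 (w1 leaves); pivot element 1/3.
Divide row 1 by 1/3; eliminate column y from the other rows.
Second iteration: most negative z-row entry is -13 in column w2, so w2 enters.
Ratio test on column w2 — row 1: entry -2 ≤ 0; row 2: 6/1 = 6. Minimum is 6 at row 2 (x leaves); pivot element 1.
Divide row 2 by 1; eliminate column w2 from the other rows.
After both pivots, the entry at constraint row 1, column x is 2.

2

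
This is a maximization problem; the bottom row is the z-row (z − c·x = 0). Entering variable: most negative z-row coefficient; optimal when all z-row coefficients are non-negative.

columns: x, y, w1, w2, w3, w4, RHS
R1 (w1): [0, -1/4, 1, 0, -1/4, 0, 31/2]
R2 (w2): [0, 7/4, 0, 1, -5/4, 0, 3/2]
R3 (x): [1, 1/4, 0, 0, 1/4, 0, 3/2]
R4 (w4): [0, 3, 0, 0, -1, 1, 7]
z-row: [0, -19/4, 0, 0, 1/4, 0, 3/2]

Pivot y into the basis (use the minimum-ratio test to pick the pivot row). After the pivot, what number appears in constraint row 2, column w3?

-5/7

Ratio test on column y — row 1: entry -1/4 ≤ 0; row 2: (3/2)/(7/4) = 6/7; row 3: (3/2)/(1/4) = 6; row 4: 7/3 = 7/3. Minimum is 6/7 at row 2 (w2 leaves); pivot element 7/4.
Divide row 2 by 7/4; eliminate column y from the other rows.
In the new row 2, the w3 entry is the old entry divided by the pivot: (-5/4)/(7/4) = -5/7.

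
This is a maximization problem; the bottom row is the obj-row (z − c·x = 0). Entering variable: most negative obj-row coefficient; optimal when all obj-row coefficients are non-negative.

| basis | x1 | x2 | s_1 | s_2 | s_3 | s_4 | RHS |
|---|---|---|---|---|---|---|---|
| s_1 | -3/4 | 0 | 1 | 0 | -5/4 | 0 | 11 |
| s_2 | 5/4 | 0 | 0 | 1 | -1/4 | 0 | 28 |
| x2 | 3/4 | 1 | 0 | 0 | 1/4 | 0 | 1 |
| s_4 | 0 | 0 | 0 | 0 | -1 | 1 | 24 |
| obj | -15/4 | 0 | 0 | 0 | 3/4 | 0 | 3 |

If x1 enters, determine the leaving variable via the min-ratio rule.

Column x1 entries and ratios — s_1: -3/4 ≤ 0, skip; s_2: 28/(5/4) = 112/5; x2: 1/(3/4) = 4/3; s_4: 0 ≤ 0, skip.
Smallest ratio is 4/3 in the row of x2, so x2 leaves.

x2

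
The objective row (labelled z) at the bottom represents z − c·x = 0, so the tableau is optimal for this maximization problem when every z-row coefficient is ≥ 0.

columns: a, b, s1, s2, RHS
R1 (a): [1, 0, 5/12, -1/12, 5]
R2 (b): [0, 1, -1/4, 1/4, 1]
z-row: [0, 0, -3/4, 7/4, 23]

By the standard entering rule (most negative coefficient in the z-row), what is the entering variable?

s1

Negative z-row entries: s1: -3/4.
The most negative is -3/4 in column s1, so s1 enters.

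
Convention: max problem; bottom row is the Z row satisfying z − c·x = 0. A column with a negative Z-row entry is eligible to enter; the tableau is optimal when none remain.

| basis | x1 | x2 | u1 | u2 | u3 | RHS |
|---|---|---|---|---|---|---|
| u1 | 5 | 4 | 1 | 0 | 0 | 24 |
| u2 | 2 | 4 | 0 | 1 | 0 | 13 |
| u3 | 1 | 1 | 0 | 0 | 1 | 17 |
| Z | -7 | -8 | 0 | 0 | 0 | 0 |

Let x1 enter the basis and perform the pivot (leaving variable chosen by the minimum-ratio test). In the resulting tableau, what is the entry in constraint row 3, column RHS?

61/5

Ratio test on column x1 — row 1: 24/5 = 24/5; row 2: 13/2 = 13/2; row 3: 17/1 = 17. Minimum is 24/5 at row 1 (u1 leaves); pivot element 5.
Divide row 1 by 5; eliminate column x1 from the other rows.
Row 3 update in column RHS: 17 − 1·(24/5) = 61/5.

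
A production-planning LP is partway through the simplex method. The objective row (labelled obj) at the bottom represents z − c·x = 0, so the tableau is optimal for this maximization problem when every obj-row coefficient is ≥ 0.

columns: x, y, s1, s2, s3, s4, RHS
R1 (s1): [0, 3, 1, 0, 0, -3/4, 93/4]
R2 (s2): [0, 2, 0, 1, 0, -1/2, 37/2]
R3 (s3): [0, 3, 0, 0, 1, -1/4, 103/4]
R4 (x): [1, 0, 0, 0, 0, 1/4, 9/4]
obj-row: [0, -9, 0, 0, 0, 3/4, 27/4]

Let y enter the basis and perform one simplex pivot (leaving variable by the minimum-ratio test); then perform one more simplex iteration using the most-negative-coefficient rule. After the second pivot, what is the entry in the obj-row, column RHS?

Ratio test on column y — row 1: (93/4)/3 = 31/4; row 2: (37/2)/2 = 37/4; row 3: (103/4)/3 = 103/12; row 4: entry 0 ≤ 0. Minimum is 31/4 at row 1 (s1 leaves); pivot element 3.
Divide row 1 by 3; eliminate column y from the other rows.
Second iteration: most negative obj-row entry is -3/2 in column s4, so s4 enters.
Ratio test on column s4 — row 1: entry -1/4 ≤ 0; row 2: entry 0 ≤ 0; row 3: (5/2)/(1/2) = 5; row 4: (9/4)/(1/4) = 9. Minimum is 5 at row 3 (s3 leaves); pivot element 1/2.
Divide row 3 by 1/2; eliminate column s4 from the other rows.
After both pivots, the entry at the obj-row, column RHS is 84.

84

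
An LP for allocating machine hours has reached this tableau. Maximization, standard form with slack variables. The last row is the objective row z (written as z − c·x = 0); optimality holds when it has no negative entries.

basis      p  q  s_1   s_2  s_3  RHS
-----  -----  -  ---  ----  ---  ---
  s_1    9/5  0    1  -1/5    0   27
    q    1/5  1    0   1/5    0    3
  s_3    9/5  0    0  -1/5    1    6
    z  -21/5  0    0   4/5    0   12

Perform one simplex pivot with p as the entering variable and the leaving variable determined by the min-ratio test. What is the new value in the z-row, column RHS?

Ratio test on column p — row 1: 27/(9/5) = 15; row 2: 3/(1/5) = 15; row 3: 6/(9/5) = 10/3. Minimum is 10/3 at row 3 (s_3 leaves); pivot element 9/5.
Divide row 3 by 9/5; eliminate column p from the other rows.
z-row update in column RHS: 12 − (-21/5)·(10/3) = 26.

26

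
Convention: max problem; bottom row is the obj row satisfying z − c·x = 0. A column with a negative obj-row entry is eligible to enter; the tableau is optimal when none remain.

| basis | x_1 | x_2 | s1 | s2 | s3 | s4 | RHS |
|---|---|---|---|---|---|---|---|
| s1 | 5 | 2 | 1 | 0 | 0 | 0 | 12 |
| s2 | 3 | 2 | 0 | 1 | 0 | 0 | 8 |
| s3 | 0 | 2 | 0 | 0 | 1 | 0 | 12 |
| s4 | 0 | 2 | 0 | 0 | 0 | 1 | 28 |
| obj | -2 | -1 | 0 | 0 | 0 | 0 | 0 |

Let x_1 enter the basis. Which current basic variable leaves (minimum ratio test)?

Column x_1 entries and ratios — s1: 12/5 = 12/5; s2: 8/3 = 8/3; s3: 0 ≤ 0, skip; s4: 0 ≤ 0, skip.
Smallest ratio is 12/5 in the row of s1, so s1 leaves.

s1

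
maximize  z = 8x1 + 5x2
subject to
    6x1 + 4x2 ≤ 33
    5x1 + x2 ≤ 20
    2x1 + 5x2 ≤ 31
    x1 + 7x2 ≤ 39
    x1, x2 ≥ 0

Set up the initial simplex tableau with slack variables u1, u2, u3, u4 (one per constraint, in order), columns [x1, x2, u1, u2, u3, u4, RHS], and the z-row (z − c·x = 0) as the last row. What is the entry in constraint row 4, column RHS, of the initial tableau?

39

The RHS of constraint 4 is b_4 = 39.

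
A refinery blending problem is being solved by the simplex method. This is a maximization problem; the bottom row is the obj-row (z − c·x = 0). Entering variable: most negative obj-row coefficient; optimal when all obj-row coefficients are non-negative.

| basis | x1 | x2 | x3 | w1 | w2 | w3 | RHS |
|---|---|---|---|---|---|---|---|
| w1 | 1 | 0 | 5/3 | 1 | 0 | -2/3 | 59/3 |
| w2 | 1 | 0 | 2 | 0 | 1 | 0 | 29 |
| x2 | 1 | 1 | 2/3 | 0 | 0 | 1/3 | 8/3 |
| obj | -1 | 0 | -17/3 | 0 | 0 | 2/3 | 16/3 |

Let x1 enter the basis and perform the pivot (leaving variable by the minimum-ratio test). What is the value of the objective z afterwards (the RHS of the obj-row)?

8

Ratio test on column x1 — row 1: (59/3)/1 = 59/3; row 2: 29/1 = 29; row 3: (8/3)/1 = 8/3. Minimum is 8/3 at row 3 (x2 leaves); pivot element 1.
Pivot on row 3; the obj-row RHS becomes 16/3 − (-1)·(8/3) = 8.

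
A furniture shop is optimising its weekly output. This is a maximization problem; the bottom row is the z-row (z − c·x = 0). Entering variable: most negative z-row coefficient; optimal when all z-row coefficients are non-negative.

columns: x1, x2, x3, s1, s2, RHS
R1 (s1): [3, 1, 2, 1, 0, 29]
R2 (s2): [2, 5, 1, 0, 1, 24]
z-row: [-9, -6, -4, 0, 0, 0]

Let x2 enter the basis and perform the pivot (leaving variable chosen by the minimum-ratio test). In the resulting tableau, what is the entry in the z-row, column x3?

Ratio test on column x2 — row 1: 29/1 = 29; row 2: 24/5 = 24/5. Minimum is 24/5 at row 2 (s2 leaves); pivot element 5.
Divide row 2 by 5; eliminate column x2 from the other rows.
z-row update in column x3: -4 − (-6)·(1/5) = -14/5.

-14/5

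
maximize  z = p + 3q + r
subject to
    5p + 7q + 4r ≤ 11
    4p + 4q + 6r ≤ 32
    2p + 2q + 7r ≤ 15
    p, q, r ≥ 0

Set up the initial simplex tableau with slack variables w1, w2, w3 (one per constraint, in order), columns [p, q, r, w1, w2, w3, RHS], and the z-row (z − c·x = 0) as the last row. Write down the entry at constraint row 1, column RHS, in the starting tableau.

The RHS of constraint 1 is b_1 = 11.

11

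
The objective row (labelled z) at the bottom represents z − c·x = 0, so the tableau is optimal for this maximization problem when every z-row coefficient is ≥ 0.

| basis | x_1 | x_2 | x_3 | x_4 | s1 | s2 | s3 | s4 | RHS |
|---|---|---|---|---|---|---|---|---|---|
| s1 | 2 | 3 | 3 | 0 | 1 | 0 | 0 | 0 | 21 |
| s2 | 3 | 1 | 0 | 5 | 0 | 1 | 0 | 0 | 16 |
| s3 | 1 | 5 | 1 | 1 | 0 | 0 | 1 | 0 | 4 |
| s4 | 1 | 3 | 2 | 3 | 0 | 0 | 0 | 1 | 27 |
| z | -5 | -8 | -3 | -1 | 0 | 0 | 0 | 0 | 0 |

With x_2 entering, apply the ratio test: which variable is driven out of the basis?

s3

Column x_2 entries and ratios — s1: 21/3 = 7; s2: 16/1 = 16; s3: 4/5 = 4/5; s4: 27/3 = 9.
Smallest ratio is 4/5 in the row of s3, so s3 leaves.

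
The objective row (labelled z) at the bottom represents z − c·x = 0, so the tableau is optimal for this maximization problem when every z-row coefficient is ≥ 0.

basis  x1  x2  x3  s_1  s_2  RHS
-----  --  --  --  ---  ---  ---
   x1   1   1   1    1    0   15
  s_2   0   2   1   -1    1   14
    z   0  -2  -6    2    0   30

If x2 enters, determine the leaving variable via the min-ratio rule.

Column x2 entries and ratios — x1: 15/1 = 15; s_2: 14/2 = 7.
Smallest ratio is 7 in the row of s_2, so s_2 leaves.

s_2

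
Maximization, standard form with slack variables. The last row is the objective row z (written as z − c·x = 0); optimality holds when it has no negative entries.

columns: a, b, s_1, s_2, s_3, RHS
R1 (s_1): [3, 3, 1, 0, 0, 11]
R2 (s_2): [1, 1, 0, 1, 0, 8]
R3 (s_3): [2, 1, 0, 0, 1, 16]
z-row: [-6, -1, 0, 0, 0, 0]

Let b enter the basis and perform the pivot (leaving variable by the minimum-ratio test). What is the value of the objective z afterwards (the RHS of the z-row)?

Ratio test on column b — row 1: 11/3 = 11/3; row 2: 8/1 = 8; row 3: 16/1 = 16. Minimum is 11/3 at row 1 (s_1 leaves); pivot element 3.
Pivot on row 1; the z-row RHS becomes 0 − (-1)·(11/3) = 11/3.

11/3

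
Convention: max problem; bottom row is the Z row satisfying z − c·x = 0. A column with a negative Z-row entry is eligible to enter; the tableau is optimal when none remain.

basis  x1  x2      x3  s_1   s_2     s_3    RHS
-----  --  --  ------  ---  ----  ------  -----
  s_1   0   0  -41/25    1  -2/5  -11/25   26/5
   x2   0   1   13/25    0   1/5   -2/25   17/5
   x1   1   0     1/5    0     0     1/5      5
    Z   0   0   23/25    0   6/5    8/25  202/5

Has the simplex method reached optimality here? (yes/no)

Every Z-row coefficient is ≥ 0, so the tableau is optimal.

yes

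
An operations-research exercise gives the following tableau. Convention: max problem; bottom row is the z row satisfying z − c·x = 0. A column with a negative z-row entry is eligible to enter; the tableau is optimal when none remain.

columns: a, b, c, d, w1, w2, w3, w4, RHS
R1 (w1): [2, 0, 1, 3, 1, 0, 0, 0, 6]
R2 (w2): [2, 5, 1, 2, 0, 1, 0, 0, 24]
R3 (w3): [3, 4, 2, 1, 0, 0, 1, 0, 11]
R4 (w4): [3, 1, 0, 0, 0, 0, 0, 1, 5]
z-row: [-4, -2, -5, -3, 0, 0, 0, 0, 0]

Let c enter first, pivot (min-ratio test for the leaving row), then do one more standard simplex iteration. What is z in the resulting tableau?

138/5

Ratio test on column c — row 1: 6/1 = 6; row 2: 24/1 = 24; row 3: 11/2 = 11/2; row 4: entry 0 ≤ 0. Minimum is 11/2 at row 3 (w3 leaves); pivot element 2.
Pivot on row 3; the z-row RHS becomes 0 − (-5)·(11/2) = 55/2.
Next entering variable (most negative z-row entry -1/2): d.
Ratio test on column d — row 1: (1/2)/(5/2) = 1/5; row 2: (37/2)/(3/2) = 37/3; row 3: (11/2)/(1/2) = 11; row 4: entry 0 ≤ 0. Minimum is 1/5 at row 1 (w1 leaves); pivot element 5/2.
After the second pivot the z-row RHS is 55/2 − (-1/2)·(1/5) = 138/5.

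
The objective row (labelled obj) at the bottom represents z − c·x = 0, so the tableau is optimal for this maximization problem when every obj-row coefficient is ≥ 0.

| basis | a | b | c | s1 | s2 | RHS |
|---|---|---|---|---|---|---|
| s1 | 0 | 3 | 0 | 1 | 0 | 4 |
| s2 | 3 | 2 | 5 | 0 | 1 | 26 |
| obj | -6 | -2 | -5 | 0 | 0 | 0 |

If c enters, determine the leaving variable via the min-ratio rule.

s2

Column c entries and ratios — s1: 0 ≤ 0, skip; s2: 26/5 = 26/5.
Smallest ratio is 26/5 in the row of s2, so s2 leaves.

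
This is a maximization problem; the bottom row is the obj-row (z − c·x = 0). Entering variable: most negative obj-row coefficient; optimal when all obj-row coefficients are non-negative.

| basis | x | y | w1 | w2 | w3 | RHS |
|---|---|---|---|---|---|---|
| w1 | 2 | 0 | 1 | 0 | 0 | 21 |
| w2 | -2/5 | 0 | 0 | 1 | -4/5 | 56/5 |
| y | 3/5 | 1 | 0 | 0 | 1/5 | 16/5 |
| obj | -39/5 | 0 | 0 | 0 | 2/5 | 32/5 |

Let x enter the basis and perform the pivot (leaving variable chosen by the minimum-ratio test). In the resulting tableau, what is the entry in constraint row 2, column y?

2/3

Ratio test on column x — row 1: 21/2 = 21/2; row 2: entry -2/5 ≤ 0; row 3: (16/5)/(3/5) = 16/3. Minimum is 16/3 at row 3 (y leaves); pivot element 3/5.
Divide row 3 by 3/5; eliminate column x from the other rows.
Row 2 update in column y: 0 − (-2/5)·(5/3) = 2/3.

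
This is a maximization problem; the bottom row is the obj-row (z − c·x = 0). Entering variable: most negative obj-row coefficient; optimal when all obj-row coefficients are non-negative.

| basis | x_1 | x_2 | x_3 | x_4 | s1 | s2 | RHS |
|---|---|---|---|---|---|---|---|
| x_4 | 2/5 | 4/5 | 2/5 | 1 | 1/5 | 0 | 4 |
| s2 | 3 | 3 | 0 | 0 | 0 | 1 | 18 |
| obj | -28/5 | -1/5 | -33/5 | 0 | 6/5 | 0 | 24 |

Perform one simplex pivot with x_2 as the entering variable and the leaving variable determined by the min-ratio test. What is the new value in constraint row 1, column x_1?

Ratio test on column x_2 — row 1: 4/(4/5) = 5; row 2: 18/3 = 6. Minimum is 5 at row 1 (x_4 leaves); pivot element 4/5.
Divide row 1 by 4/5; eliminate column x_2 from the other rows.
In the new row 1, the x_1 entry is the old entry divided by the pivot: (2/5)/(4/5) = 1/2.

1/2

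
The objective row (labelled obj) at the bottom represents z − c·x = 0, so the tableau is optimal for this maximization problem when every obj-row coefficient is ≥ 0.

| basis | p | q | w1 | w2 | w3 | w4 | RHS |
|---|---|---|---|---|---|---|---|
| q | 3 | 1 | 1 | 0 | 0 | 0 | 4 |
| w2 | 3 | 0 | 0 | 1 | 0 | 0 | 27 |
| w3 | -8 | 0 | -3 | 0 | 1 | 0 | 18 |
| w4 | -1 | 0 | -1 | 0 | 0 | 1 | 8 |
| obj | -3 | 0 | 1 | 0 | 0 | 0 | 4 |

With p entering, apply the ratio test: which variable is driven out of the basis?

q

Column p entries and ratios — q: 4/3 = 4/3; w2: 27/3 = 9; w3: -8 ≤ 0, skip; w4: -1 ≤ 0, skip.
Smallest ratio is 4/3 in the row of q, so q leaves.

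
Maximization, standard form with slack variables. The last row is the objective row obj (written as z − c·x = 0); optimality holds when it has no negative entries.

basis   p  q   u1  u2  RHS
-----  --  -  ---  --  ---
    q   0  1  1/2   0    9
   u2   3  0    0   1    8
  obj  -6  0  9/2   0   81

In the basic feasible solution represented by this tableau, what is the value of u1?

u1 is not in the basis, so in the current basic feasible solution u1 = 0.

0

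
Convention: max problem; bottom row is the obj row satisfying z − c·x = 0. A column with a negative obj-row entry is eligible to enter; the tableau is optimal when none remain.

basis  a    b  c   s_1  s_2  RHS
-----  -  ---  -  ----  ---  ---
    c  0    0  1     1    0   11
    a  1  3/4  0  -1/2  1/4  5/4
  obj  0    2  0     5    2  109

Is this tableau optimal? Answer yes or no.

yes

Every obj-row coefficient is ≥ 0, so the tableau is optimal.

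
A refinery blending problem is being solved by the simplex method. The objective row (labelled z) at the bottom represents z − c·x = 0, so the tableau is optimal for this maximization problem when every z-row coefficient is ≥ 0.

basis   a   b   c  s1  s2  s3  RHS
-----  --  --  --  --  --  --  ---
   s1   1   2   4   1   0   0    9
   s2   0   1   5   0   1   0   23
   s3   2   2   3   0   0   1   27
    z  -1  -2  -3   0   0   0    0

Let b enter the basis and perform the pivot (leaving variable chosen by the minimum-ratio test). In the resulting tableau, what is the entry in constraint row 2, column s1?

Ratio test on column b — row 1: 9/2 = 9/2; row 2: 23/1 = 23; row 3: 27/2 = 27/2. Minimum is 9/2 at row 1 (s1 leaves); pivot element 2.
Divide row 1 by 2; eliminate column b from the other rows.
Row 2 update in column s1: 0 − 1·(1/2) = -1/2.

-1/2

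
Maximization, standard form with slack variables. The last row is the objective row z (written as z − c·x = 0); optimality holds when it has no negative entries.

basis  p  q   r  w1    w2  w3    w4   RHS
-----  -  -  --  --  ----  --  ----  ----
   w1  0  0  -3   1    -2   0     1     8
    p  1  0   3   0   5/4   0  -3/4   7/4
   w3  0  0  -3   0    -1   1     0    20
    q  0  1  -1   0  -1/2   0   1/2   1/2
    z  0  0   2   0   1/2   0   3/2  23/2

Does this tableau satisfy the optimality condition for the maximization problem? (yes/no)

Every z-row coefficient is ≥ 0, so the tableau is optimal.

yes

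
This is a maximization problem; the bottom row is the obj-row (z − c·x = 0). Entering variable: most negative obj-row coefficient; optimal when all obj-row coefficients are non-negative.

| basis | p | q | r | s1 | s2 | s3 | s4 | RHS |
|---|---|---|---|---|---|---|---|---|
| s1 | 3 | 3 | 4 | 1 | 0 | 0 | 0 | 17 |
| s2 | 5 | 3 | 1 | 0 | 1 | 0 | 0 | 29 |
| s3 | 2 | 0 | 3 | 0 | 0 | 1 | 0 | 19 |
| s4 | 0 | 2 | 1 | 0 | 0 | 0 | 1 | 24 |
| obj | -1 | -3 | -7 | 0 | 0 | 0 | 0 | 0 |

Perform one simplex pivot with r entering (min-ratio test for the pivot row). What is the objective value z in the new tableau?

Ratio test on column r — row 1: 17/4 = 17/4; row 2: 29/1 = 29; row 3: 19/3 = 19/3; row 4: 24/1 = 24. Minimum is 17/4 at row 1 (s1 leaves); pivot element 4.
Pivot on row 1; the obj-row RHS becomes 0 − (-7)·(17/4) = 119/4.

119/4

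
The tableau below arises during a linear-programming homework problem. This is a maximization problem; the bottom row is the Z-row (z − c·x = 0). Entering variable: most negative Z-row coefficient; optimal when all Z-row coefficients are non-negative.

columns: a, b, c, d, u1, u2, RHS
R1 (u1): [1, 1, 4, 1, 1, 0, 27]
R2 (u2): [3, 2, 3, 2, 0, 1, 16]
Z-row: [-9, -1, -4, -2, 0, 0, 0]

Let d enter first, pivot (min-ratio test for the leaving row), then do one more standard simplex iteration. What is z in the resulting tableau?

Ratio test on column d — row 1: 27/1 = 27; row 2: 16/2 = 8. Minimum is 8 at row 2 (u2 leaves); pivot element 2.
Pivot on row 2; the Z-row RHS becomes 0 − (-2)·8 = 16.
Next entering variable (most negative Z-row entry -6): a.
Ratio test on column a — row 1: entry -1/2 ≤ 0; row 2: 8/(3/2) = 16/3. Minimum is 16/3 at row 2 (d leaves); pivot element 3/2.
After the second pivot the Z-row RHS is 16 − (-6)·(16/3) = 48.

48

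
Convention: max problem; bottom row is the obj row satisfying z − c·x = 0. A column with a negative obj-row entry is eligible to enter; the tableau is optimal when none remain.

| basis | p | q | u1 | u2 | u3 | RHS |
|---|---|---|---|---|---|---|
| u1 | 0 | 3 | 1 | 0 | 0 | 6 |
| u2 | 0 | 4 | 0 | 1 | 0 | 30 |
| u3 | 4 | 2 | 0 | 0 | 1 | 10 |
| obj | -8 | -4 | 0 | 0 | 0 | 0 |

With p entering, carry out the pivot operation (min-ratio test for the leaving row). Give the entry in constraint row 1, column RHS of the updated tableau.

6

Ratio test on column p — row 1: entry 0 ≤ 0; row 2: entry 0 ≤ 0; row 3: 10/4 = 5/2. Minimum is 5/2 at row 3 (u3 leaves); pivot element 4.
Divide row 3 by 4; eliminate column p from the other rows.
Row 1 update in column RHS: 6 − 0·(5/2) = 6.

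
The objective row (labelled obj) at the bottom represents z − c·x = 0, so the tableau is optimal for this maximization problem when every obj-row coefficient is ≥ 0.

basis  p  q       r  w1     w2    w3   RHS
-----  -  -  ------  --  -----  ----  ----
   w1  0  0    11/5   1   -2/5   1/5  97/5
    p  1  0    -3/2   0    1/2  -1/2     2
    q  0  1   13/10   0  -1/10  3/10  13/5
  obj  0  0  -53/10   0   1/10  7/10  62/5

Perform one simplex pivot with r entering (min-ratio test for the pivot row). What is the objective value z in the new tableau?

Ratio test on column r — row 1: (97/5)/(11/5) = 97/11; row 2: entry -3/2 ≤ 0; row 3: (13/5)/(13/10) = 2. Minimum is 2 at row 3 (q leaves); pivot element 13/10.
Pivot on row 3; the obj-row RHS becomes 62/5 − (-53/10)·2 = 23.

23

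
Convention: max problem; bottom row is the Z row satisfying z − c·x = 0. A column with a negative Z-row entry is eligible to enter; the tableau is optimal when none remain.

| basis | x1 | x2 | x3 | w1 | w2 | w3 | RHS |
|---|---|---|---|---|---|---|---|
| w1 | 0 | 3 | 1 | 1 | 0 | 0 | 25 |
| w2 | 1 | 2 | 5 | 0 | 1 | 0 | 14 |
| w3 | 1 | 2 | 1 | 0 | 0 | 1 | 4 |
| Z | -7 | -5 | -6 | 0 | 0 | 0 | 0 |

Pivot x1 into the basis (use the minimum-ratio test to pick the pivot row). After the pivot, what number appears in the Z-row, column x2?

9

Ratio test on column x1 — row 1: entry 0 ≤ 0; row 2: 14/1 = 14; row 3: 4/1 = 4. Minimum is 4 at row 3 (w3 leaves); pivot element 1.
Divide row 3 by 1; eliminate column x1 from the other rows.
Z-row update in column x2: -5 − (-7)·2 = 9.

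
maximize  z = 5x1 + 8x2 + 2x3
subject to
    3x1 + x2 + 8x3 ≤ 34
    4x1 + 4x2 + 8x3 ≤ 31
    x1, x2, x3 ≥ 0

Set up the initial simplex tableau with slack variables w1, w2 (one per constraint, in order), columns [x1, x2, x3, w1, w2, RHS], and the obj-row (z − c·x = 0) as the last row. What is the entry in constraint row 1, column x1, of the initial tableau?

3

Constraint 1 has coefficient 3 on x1.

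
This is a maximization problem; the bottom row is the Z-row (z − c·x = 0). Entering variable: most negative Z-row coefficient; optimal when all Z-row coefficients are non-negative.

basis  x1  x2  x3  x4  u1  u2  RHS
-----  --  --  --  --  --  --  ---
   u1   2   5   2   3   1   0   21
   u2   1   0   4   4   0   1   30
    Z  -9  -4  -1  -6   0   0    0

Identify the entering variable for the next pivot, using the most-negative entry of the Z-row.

x1

Negative Z-row entries: x1: -9, x2: -4, x3: -1, x4: -6.
The most negative is -9 in column x1, so x1 enters.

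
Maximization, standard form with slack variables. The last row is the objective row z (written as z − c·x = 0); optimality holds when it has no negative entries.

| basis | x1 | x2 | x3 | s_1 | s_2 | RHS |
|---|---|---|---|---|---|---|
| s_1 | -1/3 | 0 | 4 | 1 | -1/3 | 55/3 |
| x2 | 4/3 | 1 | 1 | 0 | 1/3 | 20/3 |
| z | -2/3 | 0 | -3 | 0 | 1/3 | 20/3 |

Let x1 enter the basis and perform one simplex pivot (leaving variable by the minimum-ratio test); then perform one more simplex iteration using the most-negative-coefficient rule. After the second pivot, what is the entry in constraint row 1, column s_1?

4/17

Ratio test on column x1 — row 1: entry -1/3 ≤ 0; row 2: (20/3)/(4/3) = 5. Minimum is 5 at row 2 (x2 leaves); pivot element 4/3.
Divide row 2 by 4/3; eliminate column x1 from the other rows.
Second iteration: most negative z-row entry is -5/2 in column x3, so x3 enters.
Ratio test on column x3 — row 1: 20/(17/4) = 80/17; row 2: 5/(3/4) = 20/3. Minimum is 80/17 at row 1 (s_1 leaves); pivot element 17/4.
Divide row 1 by 17/4; eliminate column x3 from the other rows.
After both pivots, the entry at constraint row 1, column s_1 is 4/17.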